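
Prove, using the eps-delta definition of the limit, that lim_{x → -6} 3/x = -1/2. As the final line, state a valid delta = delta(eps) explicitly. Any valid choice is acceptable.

Suppose eps > 0. We seek delta > 0 such that 0 < |x + 6| < delta implies |3/x + 1/2| < eps.
|3/x + 1/2| = 3·|-6 − x|/(6·|x|) = 3|x + 6|/(6|x|).
Restrict delta ≤ 3. Then |x + 6| < 3 gives |x| > 3, so 6|x| > 18.
Then |3/x + 1/2| < 3|x + 6|/18, which is < eps when |x + 6| < 6eps.
Take delta = min(3, 6eps). Then 0 < |x + 6| < delta gives both |x + 6| < 3 and |x + 6| < 6eps, so |3/x + 1/2| < eps.

delta = min(3, 6eps)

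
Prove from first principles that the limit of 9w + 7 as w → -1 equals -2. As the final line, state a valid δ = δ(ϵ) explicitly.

δ = ϵ/9

Let ϵ > 0 be given. We need δ > 0 so that 0 < |w + 1| < δ implies |(9w + 7) + 2| < ϵ.
|(9w + 7) + 2| = |9w + 9| = 9|w + 1|.
So 9|w + 1| < ϵ exactly when |w + 1| < ϵ/9.
Take δ = ϵ/9. If 0 < |w + 1| < δ then |(9w + 7) + 2| = 9|w + 1| < 9·(ϵ/9) = ϵ.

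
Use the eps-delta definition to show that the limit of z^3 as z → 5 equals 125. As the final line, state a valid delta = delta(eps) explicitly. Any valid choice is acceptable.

delta = min(1, eps/91)

Fix eps > 0. We seek delta > 0 with 0 < |z − 5| < delta ⇒ |z^3 − 125| < eps.
Factor: z^3 − 125 = (z − 5)(z^2 + 5z + 25), so |z^3 − 125| = |z − 5|·|z^2 + 5z + 25|.
Restrict delta ≤ 1. Then |z − 5| < 1 gives |z| < 6, so by the triangle inequality |z^2 + 5z + 25| ≤ 6^2 + 5·6 + 25 = 91.
Hence |z^3 − 125| ≤ 91|z − 5|, which is < eps once |z − 5| < eps/91.
Take delta = min(1, eps/91). If 0 < |z − 5| < delta then both bounds hold and |z^3 − 125| ≤ 91|z − 5| < 91·(eps/91) = eps.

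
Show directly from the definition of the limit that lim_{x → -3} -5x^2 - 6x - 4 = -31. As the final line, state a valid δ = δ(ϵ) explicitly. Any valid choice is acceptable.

Suppose ϵ > 0. We want δ > 0 such that 0 < |x + 3| < δ implies |(-5x^2 - 6x - 4) + 31| < ϵ.
(-5x^2 - 6x - 4) + 31 = -5x^2 - 6x + 27 = (x + 3)(-5x + 9).
So |(-5x^2 - 6x - 4) + 31| = |x + 3|·|-5x + 9|.
Assume first that |x + 3| < 1, so |x| < 4. Then |-5x + 9| ≤ 5·4 + 9 = 29.
Hence |(-5x^2 - 6x - 4) + 31| ≤ 29|x + 3| < ϵ provided |x + 3| < ϵ/29.
Take δ = min(1, ϵ/29). Then 0 < |x + 3| < δ gives both |x + 3| < 1 and |x + 3| < ϵ/29, so |(-5x^2 - 6x - 4) + 31| < ϵ.

δ = min(1, ϵ/29)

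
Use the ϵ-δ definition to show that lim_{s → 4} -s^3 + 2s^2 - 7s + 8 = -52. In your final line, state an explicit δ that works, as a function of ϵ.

δ = min(2, ϵ/63)

Suppose ϵ > 0. We want δ > 0 such that 0 < |s − 4| < δ implies |(-s^3 + 2s^2 - 7s + 8) + 52| < ϵ.
(-s^3 + 2s^2 - 7s + 8) + 52 = -s^3 + 2s^2 - 7s + 60 = (s − 4)(-s^2 - 2s - 15).
So |(-s^3 + 2s^2 - 7s + 8) + 52| = |s − 4|·|-s^2 - 2s - 15|.
Require δ ≤ 2. Then |s − 4| < 2 gives |s| < 6, and by the triangle inequality |-s^2 - 2s - 15| ≤ 6^2 + 2·6 + 15 = 63.
Hence |(-s^3 + 2s^2 - 7s + 8) + 52| ≤ 63|s − 4| < ϵ provided |s − 4| < ϵ/63.
Choosing δ = min(2, ϵ/63) ensures both conditions, hence |(-s^3 + 2s^2 - 7s + 8) + 52| < ϵ.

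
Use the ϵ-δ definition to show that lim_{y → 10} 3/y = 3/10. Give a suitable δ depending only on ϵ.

δ = min(5, (50/3)ϵ)

Suppose ϵ > 0. We seek δ > 0 such that 0 < |y − 10| < δ implies |3/y − (3/10)| < ϵ.
|3/y − (3/10)| = 3·|10 − y|/(10·|y|) = 3|y − 10|/(10|y|).
Restrict δ ≤ 5. Then |y − 10| < 5 gives |y| > 5, so 10|y| > 50.
Then |3/y − (3/10)| < 3|y − 10|/50, which is < ϵ when |y − 10| < (50/3)ϵ.
Take δ = min(5, (50/3)ϵ). Then 0 < |y − 10| < δ gives both |y − 10| < 5 and |y − 10| < (50/3)ϵ, so |3/y − (3/10)| < ϵ.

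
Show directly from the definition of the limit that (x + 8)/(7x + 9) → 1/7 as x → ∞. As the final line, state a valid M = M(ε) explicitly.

M = (47/49)/ε

Fix ε > 0. We seek M > 0 such that x > M implies |(x + 8)/(7x + 9) − (1/7)| < ε.
(x + 8)/(7x + 9) − (1/7) = (7(x + 8) − (7x + 9)) / (7(7x + 9)) = 47/(7(7x + 9)).
For x > 0 we have 7x + 9 > 7x, so |(x + 8)/(7x + 9) − (1/7)| = 47/(7(7x + 9)) < 47/(7·7x) = (47/49)/x.
Thus |(x + 8)/(7x + 9) − (1/7)| < ε whenever x > (47/49)/ε.
Take M = (47/49)/ε. If x > M then |(x + 8)/(7x + 9) − (1/7)| < (47/49)/x < ε.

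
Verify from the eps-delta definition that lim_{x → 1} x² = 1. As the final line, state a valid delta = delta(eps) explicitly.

Let eps > 0 be given. We seek delta > 0 with 0 < |x − 1| < delta ⇒ |x² − 1| < eps.
Factor: x² − 1 = (x − 1)(x + 1), so |x² − 1| = |x − 1|·|x + 1|.
Impose delta ≤ 2 so that |x| < 3; then |x + 1| ≤ 4.
Hence |x² − 1| ≤ 4|x − 1|, which is < eps once |x − 1| < eps/4.
Take delta = min(2, eps/4). If 0 < |x − 1| < delta then both bounds hold and |x² − 1| ≤ 4|x − 1| < 4·(eps/4) = eps.

delta = min(2, eps/4)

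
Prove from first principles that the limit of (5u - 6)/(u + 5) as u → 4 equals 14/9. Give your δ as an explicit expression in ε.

Let ε > 0. We want δ > 0 with 0 < |u − 4| < δ ⇒ |(5u - 6)/(u + 5) − (14/9)| < ε.
Combining over a common denominator, (5u - 6)/(u + 5) − (14/9) = [(5u - 6)·9 − 14·(u + 5)] / [9·(u + 5)] = 31(u − 4) / (9(u + 5)).
So |(5u - 6)/(u + 5) − (14/9)| = 31|u − 4| / (9·|u + 5|).
Restrict δ ≤ 9/2. Then |u − 4| < 9/2 gives |u + 5| = |(u − 4) + 9| ≥ 9 − 9/2 = 9/2.
Hence |(5u - 6)/(u + 5) − (14/9)| < 31|u − 4|/(9·(9/2)) = (62/81)|u − 4|, which is < ε once |u − 4| < (81/62)ε.
Take δ = min(9/2, (81/62)ε). Then 0 < |u − 4| < δ forces both bounds, so |(5u - 6)/(u + 5) − (14/9)| < ε.

δ = min(9/2, (81/62)ε)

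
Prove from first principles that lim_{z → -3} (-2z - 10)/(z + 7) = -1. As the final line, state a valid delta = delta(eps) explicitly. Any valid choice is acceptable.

Let eps > 0 be given. We want delta > 0 with 0 < |z + 3| < delta ⇒ |(-2z - 10)/(z + 7) + 1| < eps.
Combining over a common denominator, (-2z - 10)/(z + 7) + 1 = [(-2z - 10)·4 − (-4)·(z + 7)] / [4·(z + 7)] = -4(z + 3) / (4(z + 7)).
So |(-2z - 10)/(z + 7) + 1| = 4|z + 3| / (4·|z + 7|).
Restrict delta ≤ 2. Then |z + 3| < 2 gives |z + 7| = |(z + 3) + 4| ≥ 4 − 2 = 2.
Hence |(-2z - 10)/(z + 7) + 1| < 4|z + 3|/(4·2) = (1/2)|z + 3|, which is < eps once |z + 3| < 2eps.
Take delta = min(2, 2eps). Then 0 < |z + 3| < delta forces both bounds, so |(-2z - 10)/(z + 7) + 1| < eps.

delta = min(2, 2eps)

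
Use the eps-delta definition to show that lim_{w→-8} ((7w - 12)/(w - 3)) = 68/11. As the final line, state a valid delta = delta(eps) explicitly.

Fix eps > 0. We want delta > 0 with 0 < |w + 8| < delta ⇒ |(7w - 12)/(w - 3) − (68/11)| < eps.
Combining over a common denominator, (7w - 12)/(w - 3) − (68/11) = [(7w - 12)·(-11) − (-68)·(w - 3)] / [(-11)·(w - 3)] = -9(w + 8) / ((-11)(w - 3)).
So |(7w - 12)/(w - 3) − (68/11)| = 9|w + 8| / (11·|w − 3|).
Restrict delta ≤ 11/2. Then |w + 8| < 11/2 gives |w − 3| = |(w + 8) + (-11)| ≥ 11 − 11/2 = 11/2.
Hence |(7w - 12)/(w - 3) − (68/11)| < 9|w + 8|/(11·(11/2)) = (18/121)|w + 8|, which is < eps once |w + 8| < (121/18)eps.
Take delta = min(11/2, (121/18)eps). Then 0 < |w + 8| < delta forces both bounds, so |(7w - 12)/(w - 3) − (68/11)| < eps.

delta = min(11/2, (121/18)eps)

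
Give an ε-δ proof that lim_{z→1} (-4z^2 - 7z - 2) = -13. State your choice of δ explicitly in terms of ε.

Let ε > 0. We want δ > 0 such that 0 < |z − 1| < δ implies |(-4z^2 - 7z - 2) + 13| < ε.
(-4z^2 - 7z - 2) + 13 = -4z^2 - 7z + 11 = (z − 1)(-4z - 11).
So |(-4z^2 - 7z - 2) + 13| = |z − 1|·|-4z - 11|.
Require δ ≤ 1. Then |z − 1| < 1 gives |z| < 2, and by the triangle inequality |-4z - 11| ≤ 4·2 + 11 = 19.
Hence |(-4z^2 - 7z - 2) + 13| ≤ 19|z − 1| < ε provided |z − 1| < ε/19.
Take δ = min(1, ε/19). Then 0 < |z − 1| < δ gives both |z − 1| < 1 and |z − 1| < ε/19, so |(-4z^2 - 7z - 2) + 13| < ε.

δ = min(1, ε/19)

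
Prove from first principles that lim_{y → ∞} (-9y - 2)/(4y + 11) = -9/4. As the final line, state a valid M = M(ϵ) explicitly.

M = (91/16)/ϵ

Let ϵ > 0. We seek M > 0 such that y > M implies |(-9y - 2)/(4y + 11) + 9/4| < ϵ.
(-9y - 2)/(4y + 11) + 9/4 = (4(-9y - 2) − (-9)(4y + 11)) / (4(4y + 11)) = 91/(4(4y + 11)).
For y > 0 we have 4y + 11 > 4y, so |(-9y - 2)/(4y + 11) + 9/4| = 91/(4(4y + 11)) < 91/(4·4y) = (91/16)/y.
Thus |(-9y - 2)/(4y + 11) + 9/4| < ϵ whenever y > (91/16)/ϵ.
Take M = (91/16)/ϵ. If y > M then |(-9y - 2)/(4y + 11) + 9/4| < (91/16)/y < ϵ.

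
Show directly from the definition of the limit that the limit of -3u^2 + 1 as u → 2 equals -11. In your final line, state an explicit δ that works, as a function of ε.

δ = min(2, ε/18)

Fix ε > 0. We want δ > 0 such that 0 < |u − 2| < δ implies |(-3u^2 + 1) + 11| < ε.
(-3u^2 + 1) + 11 = -3u^2 + 12 = (u − 2)(-3u - 6).
So |(-3u^2 + 1) + 11| = |u − 2|·|-3u - 6|.
Assume first that |u − 2| < 2, so |u| < 4. Then |-3u - 6| ≤ 3·4 + 6 = 18.
Hence |(-3u^2 + 1) + 11| ≤ 18|u − 2| < ε provided |u − 2| < ε/18.
Choosing δ = min(2, ε/18) ensures both conditions, hence |(-3u^2 + 1) + 11| < ε.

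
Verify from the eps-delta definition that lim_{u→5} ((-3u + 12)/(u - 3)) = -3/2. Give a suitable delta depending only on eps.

delta = min(1, (2/3)eps)

Let eps > 0. We want delta > 0 with 0 < |u − 5| < delta ⇒ |(-3u + 12)/(u - 3) + 3/2| < eps.
Combining over a common denominator, (-3u + 12)/(u - 3) + 3/2 = [(-3u + 12)·2 − (-3)·(u - 3)] / [2·(u - 3)] = -3(u − 5) / (2(u - 3)).
So |(-3u + 12)/(u - 3) + 3/2| = 3|u − 5| / (2·|u − 3|).
Require delta ≤ 1, so |u − 3| ≥ |2| − |u − 5| > 2 − 1 = 1.
Hence |(-3u + 12)/(u - 3) + 3/2| < 3|u − 5|/(2·1) = (3/2)|u − 5|, which is < eps once |u − 5| < (2/3)eps.
Take delta = min(1, (2/3)eps). Then 0 < |u − 5| < delta forces both bounds, so |(-3u + 12)/(u - 3) + 3/2| < eps.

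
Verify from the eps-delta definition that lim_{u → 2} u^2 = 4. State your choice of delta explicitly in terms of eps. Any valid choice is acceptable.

Let eps > 0. We seek delta > 0 with 0 < |u − 2| < delta ⇒ |u^2 − 4| < eps.
Factor: u^2 − 4 = (u − 2)(u + 2), so |u^2 − 4| = |u − 2|·|u + 2|.
Impose delta ≤ 1 so that |u| < 3; then |u + 2| ≤ 5.
Hence |u^2 − 4| ≤ 5|u − 2|, which is < eps once |u − 2| < eps/5.
Take delta = min(1, eps/5). If 0 < |u − 2| < delta then both bounds hold and |u^2 − 4| ≤ 5|u − 2| < 5·(eps/5) = eps.

delta = min(1, eps/5)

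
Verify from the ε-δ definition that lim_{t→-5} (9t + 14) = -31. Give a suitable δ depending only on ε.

δ = ε/9

Let ε > 0. We need δ > 0 so that 0 < |t + 5| < δ implies |(9t + 14) + 31| < ε.
|(9t + 14) + 31| = |9t + 45| = 9|t + 5|.
Thus it suffices that |t + 5| < ε/9.
Choosing δ = ε/9 gives |(9t + 14) + 31| = 9|t + 5| < ε whenever |t + 5| < δ.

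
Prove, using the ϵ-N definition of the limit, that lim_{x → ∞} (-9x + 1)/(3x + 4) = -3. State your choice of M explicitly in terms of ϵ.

Suppose ϵ > 0. We seek M > 0 such that x > M implies |(-9x + 1)/(3x + 4) + 3| < ϵ.
(-9x + 1)/(3x + 4) + 3 = (3(-9x + 1) − (-9)(3x + 4)) / (3(3x + 4)) = 39/(3(3x + 4)).
For x > 0 we have 3x + 4 > 3x, so |(-9x + 1)/(3x + 4) + 3| = 39/(3(3x + 4)) < 39/(3·3x) = (13/3)/x.
Thus |(-9x + 1)/(3x + 4) + 3| < ϵ whenever x > (13/3)/ϵ.
Take M = (13/3)/ϵ. If x > M then |(-9x + 1)/(3x + 4) + 3| < (13/3)/x < ϵ.

M = (13/3)/ϵ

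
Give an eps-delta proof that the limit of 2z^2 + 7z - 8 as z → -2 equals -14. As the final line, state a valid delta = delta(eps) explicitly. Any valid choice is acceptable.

Let eps > 0 be given. We want delta > 0 such that 0 < |z + 2| < delta implies |(2z^2 + 7z - 8) + 14| < eps.
(2z^2 + 7z - 8) + 14 = 2z^2 + 7z + 6 = (z + 2)(2z + 3).
So |(2z^2 + 7z - 8) + 14| = |z + 2|·|2z + 3|.
Require delta ≤ 1. Then |z + 2| < 1 gives |z| < 3, and by the triangle inequality |2z + 3| ≤ 2·3 + 3 = 9.
Hence |(2z^2 + 7z - 8) + 14| ≤ 9|z + 2| < eps provided |z + 2| < eps/9.
Choosing delta = min(1, eps/9) ensures both conditions, hence |(2z^2 + 7z - 8) + 14| < eps.

delta = min(1, eps/9)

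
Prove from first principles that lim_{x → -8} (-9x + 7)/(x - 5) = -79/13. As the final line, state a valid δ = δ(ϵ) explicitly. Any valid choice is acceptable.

Suppose ϵ > 0. We want δ > 0 with 0 < |x + 8| < δ ⇒ |(-9x + 7)/(x - 5) + 79/13| < ϵ.
Combining over a common denominator, (-9x + 7)/(x - 5) + 79/13 = [(-9x + 7)·(-13) − 79·(x - 5)] / [(-13)·(x - 5)] = 38(x + 8) / ((-13)(x - 5)).
So |(-9x + 7)/(x - 5) + 79/13| = 38|x + 8| / (13·|x − 5|).
Restrict δ ≤ 13/2. Then |x + 8| < 13/2 gives |x − 5| = |(x + 8) + (-13)| ≥ 13 − 13/2 = 13/2.
Hence |(-9x + 7)/(x - 5) + 79/13| < 38|x + 8|/(13·(13/2)) = (76/169)|x + 8|, which is < ϵ once |x + 8| < (169/76)ϵ.
Take δ = min(13/2, (169/76)ϵ). Then 0 < |x + 8| < δ forces both bounds, so |(-9x + 7)/(x - 5) + 79/13| < ϵ.

δ = min(13/2, (169/76)ϵ)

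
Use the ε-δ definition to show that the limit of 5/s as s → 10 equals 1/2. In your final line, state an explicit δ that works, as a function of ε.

δ = min(5, 10ε)

Let ε > 0 be given. We seek δ > 0 such that 0 < |s − 10| < δ implies |5/s − (1/2)| < ε.
|5/s − (1/2)| = 5·|10 − s|/(10·|s|) = 5|s − 10|/(10|s|).
Restrict δ ≤ 5. Then |s − 10| < 5 gives |s| > 5, so 10|s| > 50.
Then |5/s − (1/2)| < 5|s − 10|/50, which is < ε when |s − 10| < 10ε.
Take δ = min(5, 10ε). Then 0 < |s − 10| < δ gives both |s − 10| < 5 and |s − 10| < 10ε, so |5/s − (1/2)| < ε.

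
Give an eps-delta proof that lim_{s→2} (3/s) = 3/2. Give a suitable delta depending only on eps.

delta = min(1, (2/3)eps)

Let eps > 0 be given. We seek delta > 0 such that 0 < |s − 2| < delta implies |3/s − (3/2)| < eps.
|3/s − (3/2)| = 3·|2 − s|/(2·|s|) = 3|s − 2|/(2|s|).
Restrict delta ≤ 1. Then |s − 2| < 1 gives |s| > 1, so 2|s| > 2.
Then |3/s − (3/2)| < 3|s − 2|/2, which is < eps when |s − 2| < (2/3)eps.
Take delta = min(1, (2/3)eps). Then 0 < |s − 2| < delta gives both |s − 2| < 1 and |s − 2| < (2/3)eps, so |3/s − (3/2)| < eps.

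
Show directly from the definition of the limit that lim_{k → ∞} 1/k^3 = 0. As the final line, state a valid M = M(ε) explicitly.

Suppose ε > 0. For k ≥ 1, |1/k^3 − 0| = 1/k^3.
1/k^3 < ε ⇔ k^3 > 1/ε ⇔ k > (1/ε)^{1/3}.
Take M = (1/ε)^{1/3}. Then k > M implies 1/k^3 < ε.

M = (1/ε)^{1/3}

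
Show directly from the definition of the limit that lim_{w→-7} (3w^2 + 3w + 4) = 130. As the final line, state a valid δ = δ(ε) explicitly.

Fix ε > 0. We want δ > 0 such that 0 < |w + 7| < δ implies |(3w^2 + 3w + 4) − 130| < ε.
(3w^2 + 3w + 4) − 130 = 3w^2 + 3w - 126 = (w + 7)(3w - 18).
So |(3w^2 + 3w + 4) − 130| = |w + 7|·|3w - 18|.
Require δ ≤ 1. Then |w + 7| < 1 gives |w| < 8, and by the triangle inequality |3w - 18| ≤ 3·8 + 18 = 42.
Hence |(3w^2 + 3w + 4) − 130| ≤ 42|w + 7| < ε provided |w + 7| < ε/42.
Take δ = min(1, ε/42). Then 0 < |w + 7| < δ gives both |w + 7| < 1 and |w + 7| < ε/42, so |(3w^2 + 3w + 4) − 130| < ε.

δ = min(1, ε/42)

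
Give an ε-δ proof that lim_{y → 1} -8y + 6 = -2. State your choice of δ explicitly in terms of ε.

Let ε > 0 be given. We need δ > 0 so that 0 < |y − 1| < δ implies |(-8y + 6) + 2| < ε.
|(-8y + 6) + 2| = |-8y + 8| = 8|y − 1|.
Thus it suffices that |y − 1| < ε/8.
Choosing δ = ε/8 gives |(-8y + 6) + 2| = 8|y − 1| < ε whenever |y − 1| < δ.

δ = ε/8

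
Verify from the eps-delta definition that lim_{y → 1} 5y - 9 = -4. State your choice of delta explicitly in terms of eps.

delta = eps/5

Fix eps > 0. We need delta > 0 so that 0 < |y − 1| < delta implies |(5y - 9) + 4| < eps.
Since (5y - 9) + 4 = 5(y − 1), we have |(5y - 9) + 4| = 5|y − 1|.
So 5|y − 1| < eps exactly when |y − 1| < eps/5.
Take delta = eps/5. If 0 < |y − 1| < delta then |(5y - 9) + 4| = 5|y − 1| < 5·(eps/5) = eps.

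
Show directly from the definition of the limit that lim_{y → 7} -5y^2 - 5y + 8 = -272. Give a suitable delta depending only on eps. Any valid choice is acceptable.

Let eps > 0 be given. We want delta > 0 such that 0 < |y − 7| < delta implies |(-5y^2 - 5y + 8) + 272| < eps.
(-5y^2 - 5y + 8) + 272 = -5y^2 - 5y + 280 = (y − 7)(-5y - 40).
So |(-5y^2 - 5y + 8) + 272| = |y − 7|·|-5y - 40|.
Assume first that |y − 7| < 2, so |y| < 9. Then |-5y - 40| ≤ 5·9 + 40 = 85.
Hence |(-5y^2 - 5y + 8) + 272| ≤ 85|y − 7| < eps provided |y − 7| < eps/85.
Choosing delta = min(2, eps/85) ensures both conditions, hence |(-5y^2 - 5y + 8) + 272| < eps.

delta = min(2, eps/85)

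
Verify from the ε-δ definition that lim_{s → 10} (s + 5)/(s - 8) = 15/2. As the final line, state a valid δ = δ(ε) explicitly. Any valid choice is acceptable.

Let ε > 0. We want δ > 0 with 0 < |s − 10| < δ ⇒ |(s + 5)/(s - 8) − (15/2)| < ε.
Combining over a common denominator, (s + 5)/(s - 8) − (15/2) = [(s + 5)·2 − 15·(s - 8)] / [2·(s - 8)] = -13(s − 10) / (2(s - 8)).
So |(s + 5)/(s - 8) − (15/2)| = 13|s − 10| / (2·|s − 8|).
Restrict δ ≤ 1. Then |s − 10| < 1 gives |s − 8| = |(s − 10) + 2| ≥ 2 − 1 = 1.
Hence |(s + 5)/(s - 8) − (15/2)| < 13|s − 10|/(2·1) = (13/2)|s − 10|, which is < ε once |s − 10| < (2/13)ε.
Take δ = min(1, (2/13)ε). Then 0 < |s − 10| < δ forces both bounds, so |(s + 5)/(s - 8) − (15/2)| < ε.

δ = min(1, (2/13)ε)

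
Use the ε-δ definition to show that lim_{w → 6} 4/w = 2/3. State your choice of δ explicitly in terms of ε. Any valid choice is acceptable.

Fix ε > 0. We seek δ > 0 such that 0 < |w − 6| < δ implies |4/w − (2/3)| < ε.
|4/w − (2/3)| = 4·|6 − w|/(6·|w|) = 4|w − 6|/(6|w|).
Require δ ≤ 3 so that |w| > 6 − 3 = 3, hence 6|w| > 18.
Then |4/w − (2/3)| < 4|w − 6|/18, which is < ε when |w − 6| < (9/2)ε.
Take δ = min(3, (9/2)ε). Then 0 < |w − 6| < δ gives both |w − 6| < 3 and |w − 6| < (9/2)ε, so |4/w − (2/3)| < ε.

δ = min(3, (9/2)ε)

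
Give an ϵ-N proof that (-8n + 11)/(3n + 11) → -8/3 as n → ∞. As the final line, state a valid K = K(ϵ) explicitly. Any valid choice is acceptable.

Suppose ϵ > 0. For n ≥ 1, |(-8n + 11)/(3n + 11) + 8/3| = |121|/(3(3n + 11)) = 121/(3(3n + 11)).
Since 3n + 11 ≥ 3n for n ≥ 1, this is ≤ 121/(3·3n) = (121/9)/n.
So |(-8n + 11)/(3n + 11) + 8/3| < ϵ whenever n > (121/9)/ϵ.
Take K = (121/9)/ϵ. If n > K then |(-8n + 11)/(3n + 11) + 8/3| ≤ (121/9)/n < ϵ.

K = (121/9)/ϵ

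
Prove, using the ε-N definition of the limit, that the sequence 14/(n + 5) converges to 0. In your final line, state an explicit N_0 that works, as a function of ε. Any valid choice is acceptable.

N_0 = 14/ε

Let ε > 0. For n ≥ 1, |14/(n + 5) − 0| = 14/(n + 5) ≤ 14/n.
We need 14/n < ε, i.e. n > 14/ε.
Take N_0 = 14/ε. If n > N_0 then |14/(n + 5)| ≤ 14/n < ε.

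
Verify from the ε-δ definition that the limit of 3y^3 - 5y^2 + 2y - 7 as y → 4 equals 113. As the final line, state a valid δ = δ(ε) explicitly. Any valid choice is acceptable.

Let ε > 0. We want δ > 0 such that 0 < |y − 4| < δ implies |(3y^3 - 5y^2 + 2y - 7) − 113| < ε.
(3y^3 - 5y^2 + 2y - 7) − 113 = 3y^3 - 5y^2 + 2y - 120 = (y − 4)(3y^2 + 7y + 30).
So |(3y^3 - 5y^2 + 2y - 7) − 113| = |y − 4|·|3y^2 + 7y + 30|.
Require δ ≤ 2. Then |y − 4| < 2 gives |y| < 6, and by the triangle inequality |3y^2 + 7y + 30| ≤ 3·6^2 + 7·6 + 30 = 180.
Hence |(3y^3 - 5y^2 + 2y - 7) − 113| ≤ 180|y − 4| < ε provided |y − 4| < ε/180.
Take δ = min(2, ε/180). Then 0 < |y − 4| < δ gives both |y − 4| < 2 and |y − 4| < ε/180, so |(3y^3 - 5y^2 + 2y - 7) − 113| < ε.

δ = min(2, ε/180)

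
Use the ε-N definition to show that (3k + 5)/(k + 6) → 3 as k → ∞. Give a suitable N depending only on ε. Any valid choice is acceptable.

N = 13/ε

Let ε > 0 be given. For k ≥ 1, |(3k + 5)/(k + 6) − 3| = |-13|/((k + 6)) = 13/((k + 6)).
Since k + 6 ≥ k for k ≥ 1, this is ≤ 13/(k) = 13/k.
So |(3k + 5)/(k + 6) − 3| < ε whenever k > 13/ε.
Take N = 13/ε. If k > N then |(3k + 5)/(k + 6) − 3| ≤ 13/k < ε.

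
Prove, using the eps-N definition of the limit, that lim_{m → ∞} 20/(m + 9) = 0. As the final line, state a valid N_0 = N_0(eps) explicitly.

Fix eps > 0. For m ≥ 1, |20/(m + 9) − 0| = 20/(m + 9) ≤ 20/m.
We need 20/m < eps, i.e. m > 20/eps.
Take N_0 = 20/eps. If m > N_0 then |20/(m + 9)| ≤ 20/m < eps.

N_0 = 20/eps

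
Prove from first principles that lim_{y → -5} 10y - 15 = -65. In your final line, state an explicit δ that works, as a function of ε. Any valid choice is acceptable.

δ = ε/10

Let ε > 0 be given. We need δ > 0 so that 0 < |y + 5| < δ implies |(10y - 15) + 65| < ε.
|(10y - 15) + 65| = |10y + 50| = 10|y + 5|.
So 10|y + 5| < ε exactly when |y + 5| < ε/10.
Take δ = ε/10. If 0 < |y + 5| < δ then |(10y - 15) + 65| = 10|y + 5| < 10·(ε/10) = ε.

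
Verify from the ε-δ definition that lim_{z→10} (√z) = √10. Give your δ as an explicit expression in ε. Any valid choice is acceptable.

Let ε > 0. We want δ > 0 such that 0 < |z − 10| < δ implies |√z − √10| < ε.
Multiplying by the conjugate, |√z − √10| = |z − 10|/(√z + √10).
Restrict δ ≤ 10 so that |z − 10| < 10 forces z > 0, and then √z + √10 > √10.
Hence |√z − √10| < |z − 10|/√10, which is < ε once |z − 10| < √10·ε.
Take δ = min(10, √10·ε). If 0 < |z − 10| < δ then z > 0 and |√z − √10| < |z − 10|/√10 < ε.

δ = min(10, √10·ε)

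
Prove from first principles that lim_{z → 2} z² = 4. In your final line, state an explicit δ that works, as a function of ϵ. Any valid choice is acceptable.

Suppose ϵ > 0. We seek δ > 0 with 0 < |z − 2| < δ ⇒ |z² − 4| < ϵ.
Factor: z² − 4 = (z − 2)(z + 2), so |z² − 4| = |z − 2|·|z + 2|.
Impose δ ≤ 1 so that |z| < 3; then |z + 2| ≤ 5.
Hence |z² − 4| ≤ 5|z − 2|, which is < ϵ once |z − 2| < ϵ/5.
Take δ = min(1, ϵ/5). If 0 < |z − 2| < δ then both bounds hold and |z² − 4| ≤ 5|z − 2| < 5·(ϵ/5) = ϵ.

δ = min(1, ϵ/5)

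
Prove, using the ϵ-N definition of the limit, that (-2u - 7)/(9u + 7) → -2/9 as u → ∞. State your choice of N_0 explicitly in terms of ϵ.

N_0 = (49/81)/ϵ

Let ϵ > 0 be given. We seek N_0 > 0 such that u > N_0 implies |(-2u - 7)/(9u + 7) + 2/9| < ϵ.
(-2u - 7)/(9u + 7) + 2/9 = (9(-2u - 7) − (-2)(9u + 7)) / (9(9u + 7)) = -49/(9(9u + 7)).
For u > 0 we have 9u + 7 > 9u, so |(-2u - 7)/(9u + 7) + 2/9| = 49/(9(9u + 7)) < 49/(9·9u) = (49/81)/u.
Thus |(-2u - 7)/(9u + 7) + 2/9| < ϵ whenever u > (49/81)/ϵ.
Take N_0 = (49/81)/ϵ. If u > N_0 then |(-2u - 7)/(9u + 7) + 2/9| < (49/81)/u < ϵ.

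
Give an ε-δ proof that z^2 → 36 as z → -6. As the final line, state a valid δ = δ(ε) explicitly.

Let ε > 0 be given. We seek δ > 0 with 0 < |z + 6| < δ ⇒ |z^2 − 36| < ε.
Factor: z^2 − 36 = (z + 6)(z - 6), so |z^2 − 36| = |z + 6|·|z - 6|.
Restrict δ ≤ 1. Then |z + 6| < 1 gives |z| < 7, so by the triangle inequality |z - 6| ≤ 7 + 6 = 13.
Hence |z^2 − 36| ≤ 13|z + 6|, which is < ε once |z + 6| < ε/13.
Take δ = min(1, ε/13). If 0 < |z + 6| < δ then both bounds hold and |z^2 − 36| ≤ 13|z + 6| < 13·(ε/13) = ε.

δ = min(1, ε/13)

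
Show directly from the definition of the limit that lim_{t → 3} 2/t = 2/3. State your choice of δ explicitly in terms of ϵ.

δ = min(3/2, (9/4)ϵ)

Let ϵ > 0. We seek δ > 0 such that 0 < |t − 3| < δ implies |2/t − (2/3)| < ϵ.
|2/t − (2/3)| = 2·|3 − t|/(3·|t|) = 2|t − 3|/(3|t|).
Restrict δ ≤ 3/2. Then |t − 3| < 3/2 gives |t| > 3/2, so 3|t| > 9/2.
Then |2/t − (2/3)| < 2|t − 3|/(9/2), which is < ϵ when |t − 3| < (9/4)ϵ.
Take δ = min(3/2, (9/4)ϵ). Then 0 < |t − 3| < δ gives both |t − 3| < 3/2 and |t − 3| < (9/4)ϵ, so |2/t − (2/3)| < ϵ.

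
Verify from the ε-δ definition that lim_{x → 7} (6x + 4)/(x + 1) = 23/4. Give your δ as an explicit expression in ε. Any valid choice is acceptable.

δ = min(4, 16ε)

Fix ε > 0. We want δ > 0 with 0 < |x − 7| < δ ⇒ |(6x + 4)/(x + 1) − (23/4)| < ε.
Combining over a common denominator, (6x + 4)/(x + 1) − (23/4) = [(6x + 4)·8 − 46·(x + 1)] / [8·(x + 1)] = 2(x − 7) / (8(x + 1)).
So |(6x + 4)/(x + 1) − (23/4)| = 2|x − 7| / (8·|x + 1|).
Require δ ≤ 4, so |x + 1| ≥ |8| − |x − 7| > 8 − 4 = 4.
Hence |(6x + 4)/(x + 1) − (23/4)| < 2|x − 7|/(8·4) = (1/16)|x − 7|, which is < ε once |x − 7| < 16ε.
Take δ = min(4, 16ε). Then 0 < |x − 7| < δ forces both bounds, so |(6x + 4)/(x + 1) − (23/4)| < ε.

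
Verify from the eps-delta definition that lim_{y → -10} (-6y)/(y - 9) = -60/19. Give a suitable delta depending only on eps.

Let eps > 0 be given. We want delta > 0 with 0 < |y + 10| < delta ⇒ |(-6y)/(y - 9) + 60/19| < eps.
Combining over a common denominator, (-6y)/(y - 9) + 60/19 = [(-6y)·(-19) − 60·(y - 9)] / [(-19)·(y - 9)] = 54(y + 10) / ((-19)(y - 9)).
So |(-6y)/(y - 9) + 60/19| = 54|y + 10| / (19·|y − 9|).
Restrict delta ≤ 19/2. Then |y + 10| < 19/2 gives |y − 9| = |(y + 10) + (-19)| ≥ 19 − 19/2 = 19/2.
Hence |(-6y)/(y - 9) + 60/19| < 54|y + 10|/(19·(19/2)) = (108/361)|y + 10|, which is < eps once |y + 10| < (361/108)eps.
Take delta = min(19/2, (361/108)eps). Then 0 < |y + 10| < delta forces both bounds, so |(-6y)/(y - 9) + 60/19| < eps.

delta = min(19/2, (361/108)eps)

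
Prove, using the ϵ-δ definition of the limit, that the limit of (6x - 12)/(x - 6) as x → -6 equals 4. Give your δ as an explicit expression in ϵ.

δ = min(6, 3ϵ)

Suppose ϵ > 0. We want δ > 0 with 0 < |x + 6| < δ ⇒ |(6x - 12)/(x - 6) − 4| < ϵ.
Combining over a common denominator, (6x - 12)/(x - 6) − 4 = [(6x - 12)·(-12) − (-48)·(x - 6)] / [(-12)·(x - 6)] = -24(x + 6) / ((-12)(x - 6)).
So |(6x - 12)/(x - 6) − 4| = 24|x + 6| / (12·|x − 6|).
Restrict δ ≤ 6. Then |x + 6| < 6 gives |x − 6| = |(x + 6) + (-12)| ≥ 12 − 6 = 6.
Hence |(6x - 12)/(x - 6) − 4| < 24|x + 6|/(12·6) = (1/3)|x + 6|, which is < ϵ once |x + 6| < 3ϵ.
Take δ = min(6, 3ϵ). Then 0 < |x + 6| < δ forces both bounds, so |(6x - 12)/(x - 6) − 4| < ϵ.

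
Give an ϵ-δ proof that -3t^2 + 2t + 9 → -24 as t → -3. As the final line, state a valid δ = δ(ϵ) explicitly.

Suppose ϵ > 0. We want δ > 0 such that 0 < |t + 3| < δ implies |(-3t^2 + 2t + 9) + 24| < ϵ.
(-3t^2 + 2t + 9) + 24 = -3t^2 + 2t + 33 = (t + 3)(-3t + 11).
So |(-3t^2 + 2t + 9) + 24| = |t + 3|·|-3t + 11|.
Assume first that |t + 3| < 1, so |t| < 4. Then |-3t + 11| ≤ 3·4 + 11 = 23.
Hence |(-3t^2 + 2t + 9) + 24| ≤ 23|t + 3| < ϵ provided |t + 3| < ϵ/23.
Take δ = min(1, ϵ/23). Then 0 < |t + 3| < δ gives both |t + 3| < 1 and |t + 3| < ϵ/23, so |(-3t^2 + 2t + 9) + 24| < ϵ.

δ = min(1, ϵ/23)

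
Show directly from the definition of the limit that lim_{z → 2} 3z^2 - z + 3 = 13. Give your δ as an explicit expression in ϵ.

δ = min(1, ϵ/14)

Let ϵ > 0 be given. We want δ > 0 such that 0 < |z − 2| < δ implies |(3z^2 - z + 3) − 13| < ϵ.
(3z^2 - z + 3) − 13 = 3z^2 - z - 10 = (z − 2)(3z + 5).
So |(3z^2 - z + 3) − 13| = |z − 2|·|3z + 5|.
Assume first that |z − 2| < 1, so |z| < 3. Then |3z + 5| ≤ 3·3 + 5 = 14.
Hence |(3z^2 - z + 3) − 13| ≤ 14|z − 2| < ϵ provided |z − 2| < ϵ/14.
Choosing δ = min(1, ϵ/14) ensures both conditions, hence |(3z^2 - z + 3) − 13| < ϵ.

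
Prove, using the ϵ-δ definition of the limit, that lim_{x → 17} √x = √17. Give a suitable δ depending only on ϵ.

δ = min(17, √17·ϵ)

Let ϵ > 0. We want δ > 0 such that 0 < |x − 17| < δ implies |√x − √17| < ϵ.
Multiplying by the conjugate, |√x − √17| = |x − 17|/(√x + √17).
Restrict δ ≤ 17 so that |x − 17| < 17 forces x > 0, and then √x + √17 > √17.
Hence |√x − √17| < |x − 17|/√17, which is < ϵ once |x − 17| < √17·ϵ.
Take δ = min(17, √17·ϵ). If 0 < |x − 17| < δ then x > 0 and |√x − √17| < |x − 17|/√17 < ϵ.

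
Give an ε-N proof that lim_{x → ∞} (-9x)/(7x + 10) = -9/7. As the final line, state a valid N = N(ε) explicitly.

N = (90/49)/ε

Let ε > 0. We seek N > 0 such that x > N implies |(-9x)/(7x + 10) + 9/7| < ε.
(-9x)/(7x + 10) + 9/7 = (7(-9x) − (-9)(7x + 10)) / (7(7x + 10)) = 90/(7(7x + 10)).
For x > 0 we have 7x + 10 > 7x, so |(-9x)/(7x + 10) + 9/7| = 90/(7(7x + 10)) < 90/(7·7x) = (90/49)/x.
Thus |(-9x)/(7x + 10) + 9/7| < ε whenever x > (90/49)/ε.
Take N = (90/49)/ε. If x > N then |(-9x)/(7x + 10) + 9/7| < (90/49)/x < ε.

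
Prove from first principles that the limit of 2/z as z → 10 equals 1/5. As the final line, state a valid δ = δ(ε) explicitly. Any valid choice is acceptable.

Let ε > 0. We seek δ > 0 such that 0 < |z − 10| < δ implies |2/z − (1/5)| < ε.
|2/z − (1/5)| = 2·|10 − z|/(10·|z|) = 2|z − 10|/(10|z|).
Require δ ≤ 5 so that |z| > 10 − 5 = 5, hence 10|z| > 50.
Then |2/z − (1/5)| < 2|z − 10|/50, which is < ε when |z − 10| < 25ε.
Take δ = min(5, 25ε). Then 0 < |z − 10| < δ gives both |z − 10| < 5 and |z − 10| < 25ε, so |2/z − (1/5)| < ε.

δ = min(5, 25ε)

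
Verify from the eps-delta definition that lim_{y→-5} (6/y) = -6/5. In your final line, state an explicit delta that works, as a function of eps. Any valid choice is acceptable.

delta = min(5/2, (25/12)eps)

Let eps > 0. We seek delta > 0 such that 0 < |y + 5| < delta implies |6/y + 6/5| < eps.
|6/y + 6/5| = 6·|-5 − y|/(5·|y|) = 6|y + 5|/(5|y|).
Require delta ≤ 5/2 so that |y| > 5 − 5/2 = 5/2, hence 5|y| > 25/2.
Then |6/y + 6/5| < 6|y + 5|/(25/2), which is < eps when |y + 5| < (25/12)eps.
Take delta = min(5/2, (25/12)eps). Then 0 < |y + 5| < delta gives both |y + 5| < 5/2 and |y + 5| < (25/12)eps, so |6/y + 6/5| < eps.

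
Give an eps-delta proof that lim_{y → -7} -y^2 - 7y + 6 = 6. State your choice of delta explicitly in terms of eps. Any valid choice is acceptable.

delta = min(1, eps/8)

Fix eps > 0. We want delta > 0 such that 0 < |y + 7| < delta implies |(-y^2 - 7y + 6) − 6| < eps.
(-y^2 - 7y + 6) − 6 = -y^2 - 7y = (y + 7)(-y).
So |(-y^2 - 7y + 6) − 6| = |y + 7|·|-y|.
Require delta ≤ 1. Then |y + 7| < 1 gives |y| < 8, and by the triangle inequality |-y| ≤ 8 = 8.
Hence |(-y^2 - 7y + 6) − 6| ≤ 8|y + 7| < eps provided |y + 7| < eps/8.
Choosing delta = min(1, eps/8) ensures both conditions, hence |(-y^2 - 7y + 6) − 6| < eps.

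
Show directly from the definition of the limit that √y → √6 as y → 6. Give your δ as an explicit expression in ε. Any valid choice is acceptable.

Fix ε > 0. We want δ > 0 such that 0 < |y − 6| < δ implies |√y − √6| < ε.
Multiplying by the conjugate, |√y − √6| = |y − 6|/(√y + √6).
Restrict δ ≤ 6 so that |y − 6| < 6 forces y > 0, and then √y + √6 > √6.
Hence |√y − √6| < |y − 6|/√6, which is < ε once |y − 6| < √6·ε.
Take δ = min(6, √6·ε). If 0 < |y − 6| < δ then y > 0 and |√y − √6| < |y − 6|/√6 < ε.

δ = min(6, √6·ε)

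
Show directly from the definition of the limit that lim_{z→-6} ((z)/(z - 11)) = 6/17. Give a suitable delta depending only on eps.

delta = min(17/2, (289/22)eps)

Let eps > 0 be given. We want delta > 0 with 0 < |z + 6| < delta ⇒ |(z)/(z - 11) − (6/17)| < eps.
Combining over a common denominator, (z)/(z - 11) − (6/17) = [(z)·(-17) − (-6)·(z - 11)] / [(-17)·(z - 11)] = -11(z + 6) / ((-17)(z - 11)).
So |(z)/(z - 11) − (6/17)| = 11|z + 6| / (17·|z − 11|).
Restrict delta ≤ 17/2. Then |z + 6| < 17/2 gives |z − 11| = |(z + 6) + (-17)| ≥ 17 − 17/2 = 17/2.
Hence |(z)/(z - 11) − (6/17)| < 11|z + 6|/(17·(17/2)) = (22/289)|z + 6|, which is < eps once |z + 6| < (289/22)eps.
Take delta = min(17/2, (289/22)eps). Then 0 < |z + 6| < delta forces both bounds, so |(z)/(z - 11) − (6/17)| < eps.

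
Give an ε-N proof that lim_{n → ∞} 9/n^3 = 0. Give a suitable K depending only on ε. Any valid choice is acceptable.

Fix ε > 0. For n ≥ 1, |9/n^3 − 0| = 9/n^3.
9/n^3 < ε ⇔ n^3 > 9/ε ⇔ n > (9/ε)^{1/3}.
Take K = (9/ε)^{1/3}. Then n > K implies 9/n^3 < ε.

K = (9/ε)^{1/3}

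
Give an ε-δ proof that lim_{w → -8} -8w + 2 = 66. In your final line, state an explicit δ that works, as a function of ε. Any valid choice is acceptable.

Fix ε > 0. We need δ > 0 so that 0 < |w + 8| < δ implies |(-8w + 2) − 66| < ε.
Since (-8w + 2) − 66 = -8(w + 8), we have |(-8w + 2) − 66| = 8|w + 8|.
So 8|w + 8| < ε exactly when |w + 8| < ε/8.
Choosing δ = ε/8 gives |(-8w + 2) − 66| = 8|w + 8| < ε whenever |w + 8| < δ.

δ = ε/8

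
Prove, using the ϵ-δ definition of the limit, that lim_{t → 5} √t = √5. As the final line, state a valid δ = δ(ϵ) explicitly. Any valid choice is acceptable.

Let ϵ > 0 be given. We want δ > 0 such that 0 < |t − 5| < δ implies |√t − √5| < ϵ.
Multiplying by the conjugate, |√t − √5| = |t − 5|/(√t + √5).
Restrict δ ≤ 5 so that |t − 5| < 5 forces t > 0, and then √t + √5 > √5.
Hence |√t − √5| < |t − 5|/√5, which is < ϵ once |t − 5| < √5·ϵ.
Take δ = min(5, √5·ϵ). If 0 < |t − 5| < δ then t > 0 and |√t − √5| < |t − 5|/√5 < ϵ.

δ = min(5, √5·ϵ)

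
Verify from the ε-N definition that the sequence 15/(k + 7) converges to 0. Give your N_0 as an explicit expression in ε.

Let ε > 0 be given. For k ≥ 1, |15/(k + 7) − 0| = 15/(k + 7) ≤ 15/k.
We need 15/k < ε, i.e. k > 15/ε.
Take N_0 = 15/ε. If k > N_0 then |15/(k + 7)| ≤ 15/k < ε.

N_0 = 15/ε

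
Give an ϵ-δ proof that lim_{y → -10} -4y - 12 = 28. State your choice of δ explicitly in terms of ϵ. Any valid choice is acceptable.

Let ϵ > 0. We need δ > 0 so that 0 < |y + 10| < δ implies |(-4y - 12) − 28| < ϵ.
|(-4y - 12) − 28| = |-4y - 40| = 4|y + 10|.
So 4|y + 10| < ϵ exactly when |y + 10| < ϵ/4.
Take δ = ϵ/4. If 0 < |y + 10| < δ then |(-4y - 12) − 28| = 4|y + 10| < 4·(ϵ/4) = ϵ.

δ = ϵ/4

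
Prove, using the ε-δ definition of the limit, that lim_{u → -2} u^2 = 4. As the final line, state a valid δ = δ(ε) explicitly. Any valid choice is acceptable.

δ = min(1, ε/5)

Fix ε > 0. We seek δ > 0 with 0 < |u + 2| < δ ⇒ |u^2 − 4| < ε.
Factor: u^2 − 4 = (u + 2)(u - 2), so |u^2 − 4| = |u + 2|·|u - 2|.
Restrict δ ≤ 1. Then |u + 2| < 1 gives |u| < 3, so by the triangle inequality |u - 2| ≤ 3 + 2 = 5.
Hence |u^2 − 4| ≤ 5|u + 2|, which is < ε once |u + 2| < ε/5.
Take δ = min(1, ε/5). If 0 < |u + 2| < δ then both bounds hold and |u^2 − 4| ≤ 5|u + 2| < 5·(ε/5) = ε.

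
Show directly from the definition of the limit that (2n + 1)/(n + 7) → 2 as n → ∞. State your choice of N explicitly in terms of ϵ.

N = 13/ϵ

Fix ϵ > 0. For n ≥ 1, |(2n + 1)/(n + 7) − 2| = |-13|/((n + 7)) = 13/((n + 7)).
Since n + 7 ≥ n for n ≥ 1, this is ≤ 13/(n) = 13/n.
So |(2n + 1)/(n + 7) − 2| < ϵ whenever n > 13/ϵ.
Take N = 13/ϵ. If n > N then |(2n + 1)/(n + 7) − 2| ≤ 13/n < ϵ.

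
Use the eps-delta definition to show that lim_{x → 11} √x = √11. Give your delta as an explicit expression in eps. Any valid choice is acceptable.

Suppose eps > 0. We want delta > 0 such that 0 < |x − 11| < delta implies |√x − √11| < eps.
Multiplying by the conjugate, |√x − √11| = |x − 11|/(√x + √11).
Restrict delta ≤ 11 so that |x − 11| < 11 forces x > 0, and then √x + √11 > √11.
Hence |√x − √11| < |x − 11|/√11, which is < eps once |x − 11| < √11·eps.
Take delta = min(11, √11·eps). If 0 < |x − 11| < delta then x > 0 and |√x − √11| < |x − 11|/√11 < eps.

delta = min(11, √11·eps)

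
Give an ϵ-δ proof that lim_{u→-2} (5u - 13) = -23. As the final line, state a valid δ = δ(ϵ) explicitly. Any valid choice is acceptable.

Let ϵ > 0. We need δ > 0 so that 0 < |u + 2| < δ implies |(5u - 13) + 23| < ϵ.
|(5u - 13) + 23| = |5u + 10| = 5|u + 2|.
So 5|u + 2| < ϵ exactly when |u + 2| < ϵ/5.
Choosing δ = ϵ/5 gives |(5u - 13) + 23| = 5|u + 2| < ϵ whenever |u + 2| < δ.

δ = ϵ/5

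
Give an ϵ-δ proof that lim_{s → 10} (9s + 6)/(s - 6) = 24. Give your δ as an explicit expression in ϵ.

Let ϵ > 0 be given. We want δ > 0 with 0 < |s − 10| < δ ⇒ |(9s + 6)/(s - 6) − 24| < ϵ.
Combining over a common denominator, (9s + 6)/(s - 6) − 24 = [(9s + 6)·4 − 96·(s - 6)] / [4·(s - 6)] = -60(s − 10) / (4(s - 6)).
So |(9s + 6)/(s - 6) − 24| = 60|s − 10| / (4·|s − 6|).
Restrict δ ≤ 2. Then |s − 10| < 2 gives |s − 6| = |(s − 10) + 4| ≥ 4 − 2 = 2.
Hence |(9s + 6)/(s - 6) − 24| < 60|s − 10|/(4·2) = (15/2)|s − 10|, which is < ϵ once |s − 10| < (2/15)ϵ.
Take δ = min(2, (2/15)ϵ). Then 0 < |s − 10| < δ forces both bounds, so |(9s + 6)/(s - 6) − 24| < ϵ.

δ = min(2, (2/15)ϵ)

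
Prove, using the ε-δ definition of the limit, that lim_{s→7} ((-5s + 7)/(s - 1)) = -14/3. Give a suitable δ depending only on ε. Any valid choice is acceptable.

δ = min(3, 9ε)

Let ε > 0 be given. We want δ > 0 with 0 < |s − 7| < δ ⇒ |(-5s + 7)/(s - 1) + 14/3| < ε.
Combining over a common denominator, (-5s + 7)/(s - 1) + 14/3 = [(-5s + 7)·6 − (-28)·(s - 1)] / [6·(s - 1)] = -2(s − 7) / (6(s - 1)).
So |(-5s + 7)/(s - 1) + 14/3| = 2|s − 7| / (6·|s − 1|).
Require δ ≤ 3, so |s − 1| ≥ |6| − |s − 7| > 6 − 3 = 3.
Hence |(-5s + 7)/(s - 1) + 14/3| < 2|s − 7|/(6·3) = (1/9)|s − 7|, which is < ε once |s − 7| < 9ε.
Take δ = min(3, 9ε). Then 0 < |s − 7| < δ forces both bounds, so |(-5s + 7)/(s - 1) + 14/3| < ε.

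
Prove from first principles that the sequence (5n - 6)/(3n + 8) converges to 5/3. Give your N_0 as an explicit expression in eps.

N_0 = (58/9)/eps

Let eps > 0 be given. For n ≥ 1, |(5n - 6)/(3n + 8) − (5/3)| = |-58|/(3(3n + 8)) = 58/(3(3n + 8)).
Since 3n + 8 ≥ 3n for n ≥ 1, this is ≤ 58/(3·3n) = (58/9)/n.
So |(5n - 6)/(3n + 8) − (5/3)| < eps whenever n > (58/9)/eps.
Take N_0 = (58/9)/eps. If n > N_0 then |(5n - 6)/(3n + 8) − (5/3)| ≤ (58/9)/n < eps.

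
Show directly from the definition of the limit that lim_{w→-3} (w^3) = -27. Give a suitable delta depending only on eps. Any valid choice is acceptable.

Fix eps > 0. We seek delta > 0 with 0 < |w + 3| < delta ⇒ |w^3 + 27| < eps.
Factor: w^3 + 27 = (w + 3)(w^2 - 3w + 9), so |w^3 + 27| = |w + 3|·|w^2 - 3w + 9|.
Restrict delta ≤ 2. Then |w + 3| < 2 gives |w| < 5, so by the triangle inequality |w^2 - 3w + 9| ≤ 5^2 + 3·5 + 9 = 49.
Hence |w^3 + 27| ≤ 49|w + 3|, which is < eps once |w + 3| < eps/49.
Take delta = min(2, eps/49). If 0 < |w + 3| < delta then both bounds hold and |w^3 + 27| ≤ 49|w + 3| < 49·(eps/49) = eps.

delta = min(2, eps/49)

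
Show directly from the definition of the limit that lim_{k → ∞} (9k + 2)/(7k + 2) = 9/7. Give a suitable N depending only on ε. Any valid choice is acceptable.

Suppose ε > 0. For k ≥ 1, |(9k + 2)/(7k + 2) − (9/7)| = |-4|/(7(7k + 2)) = 4/(7(7k + 2)).
Since 7k + 2 ≥ 7k for k ≥ 1, this is ≤ 4/(7·7k) = (4/49)/k.
So |(9k + 2)/(7k + 2) − (9/7)| < ε whenever k > (4/49)/ε.
Take N = (4/49)/ε. If k > N then |(9k + 2)/(7k + 2) − (9/7)| ≤ (4/49)/k < ε.

N = (4/49)/ε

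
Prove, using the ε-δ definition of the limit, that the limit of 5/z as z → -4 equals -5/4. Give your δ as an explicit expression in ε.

δ = min(2, (8/5)ε)

Let ε > 0 be given. We seek δ > 0 such that 0 < |z + 4| < δ implies |5/z + 5/4| < ε.
|5/z + 5/4| = 5·|-4 − z|/(4·|z|) = 5|z + 4|/(4|z|).
Restrict δ ≤ 2. Then |z + 4| < 2 gives |z| > 2, so 4|z| > 8.
Then |5/z + 5/4| < 5|z + 4|/8, which is < ε when |z + 4| < (8/5)ε.
Take δ = min(2, (8/5)ε). Then 0 < |z + 4| < δ gives both |z + 4| < 2 and |z + 4| < (8/5)ε, so |5/z + 5/4| < ε.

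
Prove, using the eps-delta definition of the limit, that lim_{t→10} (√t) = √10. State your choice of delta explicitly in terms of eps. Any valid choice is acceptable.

Fix eps > 0. We want delta > 0 such that 0 < |t − 10| < delta implies |√t − √10| < eps.
Rationalise: √t − √10 = (t − 10)/(√t + √10), so |√t − √10| = |t − 10|/(√t + √10).
Restrict delta ≤ 10 so that |t − 10| < 10 forces t > 0, and then √t + √10 > √10.
Hence |√t − √10| < |t − 10|/√10, which is < eps once |t − 10| < √10·eps.
Take delta = min(10, √10·eps). If 0 < |t − 10| < delta then t > 0 and |√t − √10| < |t − 10|/√10 < eps.

delta = min(10, √10·eps)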